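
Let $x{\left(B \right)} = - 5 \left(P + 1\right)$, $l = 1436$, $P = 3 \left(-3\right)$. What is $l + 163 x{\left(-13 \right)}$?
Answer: $7956$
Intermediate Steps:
$P = -9$
$x{\left(B \right)} = 40$ ($x{\left(B \right)} = - 5 \left(-9 + 1\right) = \left(-5\right) \left(-8\right) = 40$)
$l + 163 x{\left(-13 \right)} = 1436 + 163 \cdot 40 = 1436 + 6520 = 7956$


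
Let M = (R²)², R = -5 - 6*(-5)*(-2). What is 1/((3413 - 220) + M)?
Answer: 1/17853818 ≈ 5.6010e-8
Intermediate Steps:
R = -65 (R = -5 - (-30)*(-2) = -5 - 1*60 = -5 - 60 = -65)
M = 17850625 (M = ((-65)²)² = 4225² = 17850625)
1/((3413 - 220) + M) = 1/((3413 - 220) + 17850625) = 1/(3193 + 17850625) = 1/17853818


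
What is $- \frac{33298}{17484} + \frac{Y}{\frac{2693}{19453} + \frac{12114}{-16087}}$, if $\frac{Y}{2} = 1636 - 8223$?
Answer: $\frac{36037239986538589}{1681360670442} \approx 21433.0$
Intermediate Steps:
$Y = -13174$ ($Y = 2 \left(1636 - 8223\right) = 2 \left(-6587\right) = -13174$)
$- \frac{33298}{17484} + \frac{Y}{\frac{2693}{19453} + \frac{12114}{-16087}} = - \frac{33298}{17484} - \frac{13174}{\frac{2693}{19453} + \frac{12114}{-16087}} = \left(-33298\right) \frac{1}{17484} - \frac{13174}{2693 \cdot \frac{1}{19453} + 12114 \left(- \frac{1}{16087}\right)} = - \frac{16649}{8742} - \frac{13174}{\frac{2693}{19453} - \frac{12114}{16087}} = - \frac{16649}{8742} - \frac{13174}{- \frac{192331351}{312940411}} = - \frac{16649}{8742} - - \frac{4122676974514}{192331351} = - \frac{16649}{8742} + \frac{4122676974514}{192331351} = \frac{36037239986538589}{1681360670442}$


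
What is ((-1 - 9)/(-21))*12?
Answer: 40/7 ≈ 5.7143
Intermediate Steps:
((-1 - 9)/(-21))*12 = -1/21*(-10)*12 = (10/21)*12 = 40/7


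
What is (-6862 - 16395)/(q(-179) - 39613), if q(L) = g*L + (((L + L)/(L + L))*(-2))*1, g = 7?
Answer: 23257/40868 ≈ 0.56908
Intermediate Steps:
q(L) = -2 + 7*L (q(L) = 7*L + (((L + L)/(L + L))*(-2))*1 = 7*L + (((2*L)/((2*L)))*(-2))*1 = 7*L + (((2*L)*(1/(2*L)))*(-2))*1 = 7*L + (1*(-2))*1 = 7*L - 2*1 = 7*L - 2 = -2 + 7*L)
(-6862 - 16395)/(q(-179) - 39613) = (-6862 - 16395)/((-2 + 7*(-179)) - 39613) = -23257/((-2 - 1253) - 39613) = -23257/(-1255 - 39613) = -23257/(-40868) = -23257*(-1/40868) = 23257/40868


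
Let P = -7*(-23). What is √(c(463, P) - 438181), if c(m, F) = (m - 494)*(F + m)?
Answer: 5*I*√18301 ≈ 676.41*I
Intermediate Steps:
P = 161
c(m, F) = (-494 + m)*(F + m)
√(c(463, P) - 438181) = √((463² - 494*161 - 494*463 + 161*463) - 438181) = √((214369 - 79534 - 228722 + 74543) - 438181) = √(-19344 - 438181) = √(-457525) = 5*I*√18301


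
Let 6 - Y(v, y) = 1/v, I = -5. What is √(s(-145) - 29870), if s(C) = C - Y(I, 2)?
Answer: I*√750530/5 ≈ 173.27*I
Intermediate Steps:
Y(v, y) = 6 - 1/v
s(C) = -31/5 + C (s(C) = C - (6 - 1/(-5)) = C - (6 - 1*(-⅕)) = C - (6 + ⅕) = C - 1*31/5 = C - 31/5 = -31/5 + C)
√(s(-145) - 29870) = √((-31/5 - 145) - 29870) = √(-756/5 - 29870) = √(-150106/5) = I*√750530/5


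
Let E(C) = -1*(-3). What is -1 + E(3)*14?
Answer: 41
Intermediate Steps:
E(C) = 3
-1 + E(3)*14 = -1 + 3*14 = -1 + 42 = 41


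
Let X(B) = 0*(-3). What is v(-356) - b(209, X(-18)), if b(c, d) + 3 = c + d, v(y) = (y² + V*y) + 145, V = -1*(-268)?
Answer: 31267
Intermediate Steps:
X(B) = 0
V = 268
v(y) = 145 + y² + 268*y (v(y) = (y² + 268*y) + 145 = 145 + y² + 268*y)
b(c, d) = -3 + c + d (b(c, d) = -3 + (c + d) = -3 + c + d)
v(-356) - b(209, X(-18)) = (145 + (-356)² + 268*(-356)) - (-3 + 209 + 0) = (145 + 126736 - 95408) - 1*206 = 31473 - 206 = 31267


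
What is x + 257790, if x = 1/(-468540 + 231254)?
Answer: 61169957939/237286 ≈ 2.5779e+5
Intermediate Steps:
x = -1/237286 (x = 1/(-237286) = -1/237286 ≈ -4.2143e-6)
x + 257790 = -1/237286 + 257790 = 61169957939/237286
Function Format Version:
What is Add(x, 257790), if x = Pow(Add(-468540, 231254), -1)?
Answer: Rational(61169957939, 237286) ≈ 2.5779e+5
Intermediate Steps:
x = Rational(-1, 237286) (x = Pow(-237286, -1) = Rational(-1, 237286) ≈ -4.2143e-6)
Add(x, 257790) = Add(Rational(-1, 237286), 257790) = Rational(61169957939, 237286)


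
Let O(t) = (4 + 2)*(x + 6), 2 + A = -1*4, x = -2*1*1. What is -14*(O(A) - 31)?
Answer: 98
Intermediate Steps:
x = -2 (x = -2*1 = -2)
A = -6 (A = -2 - 1*4 = -2 - 4 = -6)
O(t) = 24 (O(t) = (4 + 2)*(-2 + 6) = 6*4 = 24)
-14*(O(A) - 31) = -14*(24 - 31) = -14*(-7) = 98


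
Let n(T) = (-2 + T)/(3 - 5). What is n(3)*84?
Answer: -42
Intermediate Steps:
n(T) = 1 - T/2 (n(T) = (-2 + T)/(-2) = (-2 + T)*(-1/2) = 1 - T/2)
n(3)*84 = (1 - 1/2*3)*84 = (1 - 3/2)*84 = -1/2*84 = -42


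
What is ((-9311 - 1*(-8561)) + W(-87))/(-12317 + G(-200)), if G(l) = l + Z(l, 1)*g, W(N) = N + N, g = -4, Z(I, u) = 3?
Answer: 84/1139 ≈ 0.073749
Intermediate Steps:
W(N) = 2*N
G(l) = -12 + l (G(l) = l + 3*(-4) = l - 12 = -12 + l)
((-9311 - 1*(-8561)) + W(-87))/(-12317 + G(-200)) = ((-9311 - 1*(-8561)) + 2*(-87))/(-12317 + (-12 - 200)) = ((-9311 + 8561) - 174)/(-12317 - 212) = (-750 - 174)/(-12529) = -924*(-1/12529) = 84/1139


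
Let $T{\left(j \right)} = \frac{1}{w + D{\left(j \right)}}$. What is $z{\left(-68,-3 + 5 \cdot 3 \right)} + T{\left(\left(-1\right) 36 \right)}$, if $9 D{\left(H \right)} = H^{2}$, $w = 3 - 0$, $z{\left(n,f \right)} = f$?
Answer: $\frac{1765}{147} \approx 12.007$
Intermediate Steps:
$w = 3$ ($w = 3 + 0 = 3$)
$D{\left(H \right)} = \frac{H^{2}}{9}$
$T{\left(j \right)} = \frac{1}{3 + \frac{j^{2}}{9}}$
$z{\left(-68,-3 + 5 \cdot 3 \right)} + T{\left(\left(-1\right) 36 \right)} = \left(-3 + 5 \cdot 3\right) + \frac{9}{27 + \left(\left(-1\right) 36\right)^{2}} = \left(-3 + 15\right) + \frac{9}{27 + \left(-36\right)^{2}} = 12 + \frac{9}{27 + 1296} = 12 + \frac{9}{1323} = 12 + 9 \cdot \frac{1}{1323} = 12 + \frac{1}{147} = \frac{1765}{147}$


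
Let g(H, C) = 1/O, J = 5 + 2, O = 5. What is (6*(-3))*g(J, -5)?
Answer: -18/5 ≈ -3.6000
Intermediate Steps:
J = 7
g(H, C) = ⅕ (g(H, C) = 1/5 = ⅕)
(6*(-3))*g(J, -5) = (6*(-3))*(⅕) = -18*⅕ = -18/5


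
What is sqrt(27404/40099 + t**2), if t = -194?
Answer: 6*sqrt(1681031801762)/40099 ≈ 194.00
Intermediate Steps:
sqrt(27404/40099 + t**2) = sqrt(27404/40099 + (-194)**2) = sqrt(27404*(1/40099) + 37636) = sqrt(27404/40099 + 37636) = sqrt(1509193368/40099) = 6*sqrt(1681031801762)/40099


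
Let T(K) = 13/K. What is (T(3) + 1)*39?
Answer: 208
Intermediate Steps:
(T(3) + 1)*39 = (13/3 + 1)*39 = (16/3)*39 = 208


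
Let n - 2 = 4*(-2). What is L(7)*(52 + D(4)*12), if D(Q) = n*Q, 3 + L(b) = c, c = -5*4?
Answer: 5428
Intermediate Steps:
c = -20
n = -6 (n = 2 + 4*(-2) = 2 - 8 = -6)
L(b) = -23 (L(b) = -3 - 20 = -23)
D(Q) = -6*Q
L(7)*(52 + D(4)*12) = -23*(52 - 6*4*12) = -23*(52 - 24*12) = -23*(52 - 288) = -23*(-236) = 5428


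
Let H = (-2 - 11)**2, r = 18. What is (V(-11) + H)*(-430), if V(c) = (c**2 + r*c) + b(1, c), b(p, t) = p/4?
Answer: -79335/2 ≈ -39668.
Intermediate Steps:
b(p, t) = p/4 (b(p, t) = p*(1/4) = p/4)
H = 169 (H = (-13)**2 = 169)
V(c) = 1/4 + c**2 + 18*c (V(c) = (c**2 + 18*c) + (1/4)*1 = (c**2 + 18*c) + 1/4 = 1/4 + c**2 + 18*c)
(V(-11) + H)*(-430) = ((1/4 + (-11)**2 + 18*(-11)) + 169)*(-430) = ((1/4 + 121 - 198) + 169)*(-430) = (-307/4 + 169)*(-430) = (369/4)*(-430) = -79335/2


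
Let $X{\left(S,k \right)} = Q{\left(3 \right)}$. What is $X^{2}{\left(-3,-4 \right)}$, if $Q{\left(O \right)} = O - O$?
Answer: $0$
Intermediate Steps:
$Q{\left(O \right)} = 0$
$X{\left(S,k \right)} = 0$
$X^{2}{\left(-3,-4 \right)} = 0^{2} = 0$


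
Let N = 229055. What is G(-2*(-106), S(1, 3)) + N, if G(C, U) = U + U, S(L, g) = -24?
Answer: 229007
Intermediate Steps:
G(C, U) = 2*U
G(-2*(-106), S(1, 3)) + N = 2*(-24) + 229055 = -48 + 229055 = 229007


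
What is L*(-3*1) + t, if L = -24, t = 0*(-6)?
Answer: 72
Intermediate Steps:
t = 0
L*(-3*1) + t = -(-72) + 0 = -24*(-3) + 0 = 72 + 0 = 72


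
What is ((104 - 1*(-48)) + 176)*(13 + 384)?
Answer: 130216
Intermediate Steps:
((104 - 1*(-48)) + 176)*(13 + 384) = ((104 + 48) + 176)*397 = (152 + 176)*397 = 328*397 = 130216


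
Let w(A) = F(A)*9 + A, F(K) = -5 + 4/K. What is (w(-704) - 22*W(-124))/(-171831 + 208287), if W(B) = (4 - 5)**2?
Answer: -45235/2138752 ≈ -0.021150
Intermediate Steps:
W(B) = 1 (W(B) = (-1)**2 = 1)
w(A) = -45 + A + 36/A (w(A) = (-5 + 4/A)*9 + A = (-45 + 36/A) + A = -45 + A + 36/A)
(w(-704) - 22*W(-124))/(-171831 + 208287) = ((-45 - 704 + 36/(-704)) - 22*1)/(-171831 + 208287) = ((-45 - 704 + 36*(-1/704)) - 22)/36456 = ((-45 - 704 - 9/176) - 22)*(1/36456) = (-131833/176 - 22)*(1/36456) = -135705/176*1/36456 = -45235/2138752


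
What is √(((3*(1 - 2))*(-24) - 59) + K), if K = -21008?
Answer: I*√20995 ≈ 144.9*I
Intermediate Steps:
√(((3*(1 - 2))*(-24) - 59) + K) = √(((3*(1 - 2))*(-24) - 59) - 21008) = √(((3*(-1))*(-24) - 59) - 21008) = √((-3*(-24) - 59) - 21008) = √((72 - 59) - 21008) = √(13 - 21008) = √(-20995) = I*√20995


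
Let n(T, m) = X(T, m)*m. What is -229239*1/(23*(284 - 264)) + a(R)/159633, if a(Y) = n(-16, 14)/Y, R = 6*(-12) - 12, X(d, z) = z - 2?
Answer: -36594110207/73431180 ≈ -498.35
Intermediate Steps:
X(d, z) = -2 + z
n(T, m) = m*(-2 + m) (n(T, m) = (-2 + m)*m = m*(-2 + m))
R = -84 (R = -72 - 12 = -84)
a(Y) = 168/Y (a(Y) = (14*(-2 + 14))/Y = (14*12)/Y = 168/Y)
-229239*1/(23*(284 - 264)) + a(R)/159633 = -229239*1/(23*(284 - 264)) + (168/(-84))/159633 = -229239/(23*20) + (168*(-1/84))*(1/159633) = -229239/460 - 2*1/159633 = -229239*1/460 - 2/159633 = -229239/460 - 2/159633 = -36594110207/73431180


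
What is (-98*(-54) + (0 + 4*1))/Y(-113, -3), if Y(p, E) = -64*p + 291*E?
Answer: 5296/6359 ≈ 0.83284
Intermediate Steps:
(-98*(-54) + (0 + 4*1))/Y(-113, -3) = (-98*(-54) + (0 + 4*1))/(-64*(-113) + 291*(-3)) = (5292 + (0 + 4))/(7232 - 873) = (5292 + 4)/6359 = 5296*(1/6359) = 5296/6359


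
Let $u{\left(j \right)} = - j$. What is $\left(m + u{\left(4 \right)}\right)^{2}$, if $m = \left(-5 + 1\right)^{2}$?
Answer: $144$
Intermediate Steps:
$m = 16$ ($m = \left(-4\right)^{2} = 16$)
$\left(m + u{\left(4 \right)}\right)^{2} = \left(16 - 4\right)^{2} = 12^{2} = 144$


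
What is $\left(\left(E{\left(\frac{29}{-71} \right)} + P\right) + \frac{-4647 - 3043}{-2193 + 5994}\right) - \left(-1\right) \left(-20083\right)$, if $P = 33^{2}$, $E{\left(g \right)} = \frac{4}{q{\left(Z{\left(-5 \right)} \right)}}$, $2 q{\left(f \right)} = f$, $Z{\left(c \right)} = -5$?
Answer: $- \frac{361049828}{19005} \approx -18998.0$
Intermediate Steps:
$q{\left(f \right)} = \frac{f}{2}$
$E{\left(g \right)} = - \frac{8}{5}$ ($E{\left(g \right)} = \frac{4}{\frac{1}{2} \left(-5\right)} = \frac{4}{- \frac{5}{2}} = 4 \left(- \frac{2}{5}\right) = - \frac{8}{5}$)
$P = 1089$
$\left(\left(E{\left(\frac{29}{-71} \right)} + P\right) + \frac{-4647 - 3043}{-2193 + 5994}\right) - \left(-1\right) \left(-20083\right) = \left(\left(- \frac{8}{5} + 1089\right) + \frac{-4647 - 3043}{-2193 + 5994}\right) - \left(-1\right) \left(-20083\right) = \left(\frac{5437}{5} - \frac{7690}{3801}\right) - 20083 = \frac{20627587}{19005} - 20083 = - \frac{361049828}{19005}$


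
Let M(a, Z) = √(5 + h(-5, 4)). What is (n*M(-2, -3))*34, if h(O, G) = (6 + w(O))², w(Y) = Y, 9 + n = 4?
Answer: -170*√6 ≈ -416.41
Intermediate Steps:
n = -5 (n = -9 + 4 = -5)
h(O, G) = (6 + O)²
M(a, Z) = √6 (M(a, Z) = √(5 + (6 - 5)²) = √(5 + 1²) = √(5 + 1) = √6)
(n*M(-2, -3))*34 = -5*√6*34 = -170*√6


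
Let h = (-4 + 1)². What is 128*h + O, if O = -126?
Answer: 1026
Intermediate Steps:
h = 9 (h = (-3)² = 9)
128*h + O = 128*9 - 126 = 1152 - 126 = 1026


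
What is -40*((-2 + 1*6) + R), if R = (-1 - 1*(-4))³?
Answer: -1240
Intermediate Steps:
R = 27 (R = (-1 + 4)³ = 3³ = 27)
-40*((-2 + 1*6) + R) = -40*((-2 + 1*6) + 27) = -40*((-2 + 6) + 27) = -40*(4 + 27) = -40*31 = -1240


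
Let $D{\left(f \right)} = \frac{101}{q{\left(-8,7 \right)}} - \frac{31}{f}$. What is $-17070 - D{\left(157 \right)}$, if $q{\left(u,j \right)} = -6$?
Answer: $- \frac{16063897}{942} \approx -17053.0$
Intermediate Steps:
$D{\left(f \right)} = - \frac{101}{6} - \frac{31}{f}$ ($D{\left(f \right)} = \frac{101}{-6} - \frac{31}{f} = 101 \left(- \frac{1}{6}\right) - \frac{31}{f} = - \frac{101}{6} - \frac{31}{f}$)
$-17070 - D{\left(157 \right)} = -17070 - \left(- \frac{101}{6} - \frac{31}{157}\right) = -17070 - - \frac{16043}{942} = -17070 + \frac{16043}{942} = - \frac{16063897}{942}$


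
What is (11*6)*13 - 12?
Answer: 846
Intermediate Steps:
(11*6)*13 - 12 = 66*13 - 12 = 858 - 12 = 846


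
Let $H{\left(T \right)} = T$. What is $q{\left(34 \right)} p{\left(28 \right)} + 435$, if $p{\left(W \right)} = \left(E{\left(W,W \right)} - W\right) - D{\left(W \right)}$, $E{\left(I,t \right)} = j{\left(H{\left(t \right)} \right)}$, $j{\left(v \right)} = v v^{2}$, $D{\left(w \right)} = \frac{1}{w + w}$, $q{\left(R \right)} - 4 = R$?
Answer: $\frac{23339297}{28} \approx 8.3355 \cdot 10^{5}$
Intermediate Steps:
$q{\left(R \right)} = 4 + R$
$D{\left(w \right)} = \frac{1}{2 w}$
$j{\left(v \right)} = v^{3}$
$E{\left(I,t \right)} = t^{3}$
$p{\left(W \right)} = W^{3} - W - \frac{1}{2 W}$ ($p{\left(W \right)} = \left(W^{3} - W\right) - \frac{1}{2 W} = W^{3} - W - \frac{1}{2 W}$)
$q{\left(34 \right)} p{\left(28 \right)} + 435 = \left(4 + 34\right) \left(28^{3} - 28 - \frac{1}{2 \cdot 28}\right) + 435 = 38 \left(21952 - 28 - \frac{1}{56}\right) + 435 = 38 \cdot \frac{1227743}{56} + 435 = \frac{23327117}{28} + 435 = \frac{23339297}{28}$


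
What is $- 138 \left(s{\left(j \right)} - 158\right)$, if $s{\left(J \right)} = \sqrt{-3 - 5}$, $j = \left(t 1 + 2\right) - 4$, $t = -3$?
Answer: $21804 - 276 i \sqrt{2} \approx 21804.0 - 390.32 i$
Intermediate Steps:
$j = -5$ ($j = \left(\left(-3\right) 1 + 2\right) - 4 = \left(-3 + 2\right) - 4 = -1 - 4 = -5$)
$s{\left(J \right)} = 2 i \sqrt{2}$ ($s{\left(J \right)} = \sqrt{-8} = 2 i \sqrt{2}$)
$- 138 \left(s{\left(j \right)} - 158\right) = - 138 \left(2 i \sqrt{2} - 158\right) = - 138 \left(-158 + 2 i \sqrt{2}\right) = 21804 - 276 i \sqrt{2}$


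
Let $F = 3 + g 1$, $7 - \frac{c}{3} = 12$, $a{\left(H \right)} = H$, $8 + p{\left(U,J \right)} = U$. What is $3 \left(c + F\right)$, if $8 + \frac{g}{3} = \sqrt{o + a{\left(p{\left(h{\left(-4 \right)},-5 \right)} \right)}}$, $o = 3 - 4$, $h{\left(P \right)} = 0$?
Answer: $-108 + 27 i \approx -108.0 + 27.0 i$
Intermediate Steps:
$p{\left(U,J \right)} = -8 + U$
$o = -1$ ($o = 3 - 4 = -1$)
$c = -15$ ($c = 21 - 36 = -15$)
$g = -24 + 9 i$ ($g = -24 + 3 \sqrt{-1 + \left(-8 + 0\right)} = -24 + 3 \sqrt{-1 - 8} = -24 + 3 \sqrt{-9} = -24 + 3 \cdot 3 i = -24 + 9 i \approx -24.0 + 9.0 i$)
$F = -21 + 9 i$ ($F = 3 + \left(-24 + 9 i\right) 1 = 3 - \left(24 - 9 i\right) = -21 + 9 i \approx -21.0 + 9.0 i$)
$3 \left(c + F\right) = 3 \left(-15 - \left(21 - 9 i\right)\right) = 3 \left(-36 + 9 i\right) = -108 + 27 i$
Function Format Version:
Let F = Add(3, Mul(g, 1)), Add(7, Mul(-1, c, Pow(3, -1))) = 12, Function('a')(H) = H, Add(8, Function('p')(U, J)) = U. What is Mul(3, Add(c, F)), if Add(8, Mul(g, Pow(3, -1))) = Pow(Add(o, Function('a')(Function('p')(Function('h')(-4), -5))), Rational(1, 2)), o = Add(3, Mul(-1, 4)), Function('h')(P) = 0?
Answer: Add(-108, Mul(27, I)) ≈ Add(-108.00, Mul(27.000, I))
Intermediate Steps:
Function('p')(U, J) = Add(-8, U)
o = -1 (o = Add(3, -4) = -1)
c = -15 (c = Add(21, Mul(-3, 12)) = Add(21, -36) = -15)
g = Add(-24, Mul(9, I)) (g = Add(-24, Mul(3, Pow(Add(-1, Add(-8, 0)), Rational(1, 2)))) = Add(-24, Mul(3, Pow(Add(-1, -8), Rational(1, 2)))) = Add(-24, Mul(3, Pow(-9, Rational(1, 2)))) = Add(-24, Mul(3, Mul(3, I))) = Add(-24, Mul(9, I)) ≈ Add(-24.000, Mul(9.0000, I)))
F = Add(-21, Mul(9, I)) (F = Add(3, Mul(Add(-24, Mul(9, I)), 1)) = Add(3, Add(-24, Mul(9, I))) = Add(-21, Mul(9, I)) ≈ Add(-21.000, Mul(9.0000, I)))
Mul(3, Add(c, F)) = Mul(3, Add(-15, Add(-21, Mul(9, I)))) = Mul(3, Add(-36, Mul(9, I))) = Add(-108, Mul(27, I))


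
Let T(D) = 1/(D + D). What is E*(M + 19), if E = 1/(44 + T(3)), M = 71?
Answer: 108/53 ≈ 2.0377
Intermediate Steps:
T(D) = 1/(2*D)
E = 6/265 (E = 1/(44 + (½)/3) = 1/(44 + (½)*(⅓)) = 1/(44 + ⅙) = 1/(265/6) = 6/265 ≈ 0.022642)
E*(M + 19) = 6*(71 + 19)/265 = (6/265)*90 = 108/53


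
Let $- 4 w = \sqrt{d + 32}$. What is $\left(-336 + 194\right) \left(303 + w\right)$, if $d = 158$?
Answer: $-43026 + \frac{71 \sqrt{190}}{2} \approx -42537.0$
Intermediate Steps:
$w = - \frac{\sqrt{190}}{4}$ ($w = - \frac{\sqrt{158 + 32}}{4} = - \frac{\sqrt{190}}{4} \approx -3.446$)
$\left(-336 + 194\right) \left(303 + w\right) = \left(-336 + 194\right) \left(303 - \frac{\sqrt{190}}{4}\right) = - 142 \left(303 - \frac{\sqrt{190}}{4}\right) = -43026 + \frac{71 \sqrt{190}}{2}$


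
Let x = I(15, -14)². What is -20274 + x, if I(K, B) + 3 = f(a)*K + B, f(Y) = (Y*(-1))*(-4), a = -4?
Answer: 45775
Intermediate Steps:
f(Y) = 4*Y (f(Y) = -Y*(-4) = 4*Y)
I(K, B) = -3 + B - 16*K (I(K, B) = -3 + ((4*(-4))*K + B) = -3 + (-16*K + B) = -3 + (B - 16*K) = -3 + B - 16*K)
x = 66049 (x = (-3 - 14 - 16*15)² = (-3 - 14 - 240)² = (-257)² = 66049)
-20274 + x = -20274 + 66049 = 45775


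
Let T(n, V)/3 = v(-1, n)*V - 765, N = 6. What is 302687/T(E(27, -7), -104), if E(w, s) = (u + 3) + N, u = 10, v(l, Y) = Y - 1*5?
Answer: -302687/6663 ≈ -45.428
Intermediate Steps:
v(l, Y) = -5 + Y (v(l, Y) = Y - 5 = -5 + Y)
E(w, s) = 19 (E(w, s) = (10 + 3) + 6 = 13 + 6 = 19)
T(n, V) = -2295 + 3*V*(-5 + n) (T(n, V) = 3*((-5 + n)*V - 765) = 3*(V*(-5 + n) - 765) = 3*(-765 + V*(-5 + n)) = -2295 + 3*V*(-5 + n))
302687/T(E(27, -7), -104) = 302687/(-2295 + 3*(-104)*(-5 + 19)) = 302687/(-2295 + 3*(-104)*14) = 302687/(-2295 - 4368) = 302687/(-6663) = 302687*(-1/6663) = -302687/6663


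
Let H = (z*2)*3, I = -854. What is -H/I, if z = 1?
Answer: 3/427 ≈ 0.0070258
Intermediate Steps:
H = 6 (H = (1*2)*3 = 2*3 = 6)
-H/I = -6/(-854) = -6*(-1)/854 = -1*(-3/427) = 3/427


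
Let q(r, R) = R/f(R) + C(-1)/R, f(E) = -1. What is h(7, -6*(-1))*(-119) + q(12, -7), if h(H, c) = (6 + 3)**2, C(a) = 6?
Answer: -67430/7 ≈ -9632.9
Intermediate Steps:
q(r, R) = -R + 6/R (q(r, R) = R/(-1) + 6/R = R*(-1) + 6/R = -R + 6/R)
h(H, c) = 81 (h(H, c) = 9**2 = 81)
h(7, -6*(-1))*(-119) + q(12, -7) = 81*(-119) + (-1*(-7) + 6/(-7)) = -9639 + (7 + 6*(-1/7)) = -9639 + (7 - 6/7) = -9639 + 43/7 = -67430/7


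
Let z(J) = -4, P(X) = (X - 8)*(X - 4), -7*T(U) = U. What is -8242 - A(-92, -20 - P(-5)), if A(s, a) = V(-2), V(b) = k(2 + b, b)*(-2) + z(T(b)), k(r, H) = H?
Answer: -8242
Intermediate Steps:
T(U) = -U/7
P(X) = (-8 + X)*(-4 + X)
V(b) = -4 - 2*b (V(b) = b*(-2) - 4 = -2*b - 4 = -4 - 2*b)
A(s, a) = 0 (A(s, a) = -4 - 2*(-2) = -4 + 4 = 0)
-8242 - A(-92, -20 - P(-5)) = -8242 - 1*0 = -8242 + 0 = -8242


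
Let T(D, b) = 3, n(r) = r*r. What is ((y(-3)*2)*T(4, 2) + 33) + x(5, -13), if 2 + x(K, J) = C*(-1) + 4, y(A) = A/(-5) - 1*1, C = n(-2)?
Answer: 143/5 ≈ 28.600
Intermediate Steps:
n(r) = r²
C = 4 (C = (-2)² = 4)
y(A) = -1 - A/5 (y(A) = A*(-⅕) - 1 = -A/5 - 1 = -1 - A/5)
x(K, J) = -2 (x(K, J) = -2 + (4*(-1) + 4) = -2 + (-4 + 4) = -2 + 0 = -2)
((y(-3)*2)*T(4, 2) + 33) + x(5, -13) = (((-1 - ⅕*(-3))*2)*3 + 33) - 2 = (((-1 + ⅗)*2)*3 + 33) - 2 = (-⅖*2*3 + 33) - 2 = (-⅘*3 + 33) - 2 = (-12/5 + 33) - 2 = 153/5 - 2 = 143/5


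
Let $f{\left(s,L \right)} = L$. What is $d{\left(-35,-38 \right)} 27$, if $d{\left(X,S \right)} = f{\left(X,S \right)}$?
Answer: $-1026$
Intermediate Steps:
$d{\left(X,S \right)} = S$
$d{\left(-35,-38 \right)} 27 = \left(-38\right) 27 = -1026$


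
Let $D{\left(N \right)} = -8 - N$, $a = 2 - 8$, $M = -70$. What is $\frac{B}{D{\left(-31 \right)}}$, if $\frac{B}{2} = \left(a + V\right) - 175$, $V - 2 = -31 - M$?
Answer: $- \frac{280}{23} \approx -12.174$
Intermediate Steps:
$a = -6$ ($a = 2 - 8 = -6$)
$V = 41$ ($V = 2 - -39 = 2 + \left(-31 + 70\right) = 2 + 39 = 41$)
$B = -280$ ($B = 2 \left(\left(-6 + 41\right) - 175\right) = 2 \left(35 - 175\right) = 2 \left(-140\right) = -280$)
$\frac{B}{D{\left(-31 \right)}} = - \frac{280}{-8 - -31} = - \frac{280}{-8 + 31} = - \frac{280}{23}$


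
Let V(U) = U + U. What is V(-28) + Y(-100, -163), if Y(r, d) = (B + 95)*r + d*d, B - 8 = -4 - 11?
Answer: 17713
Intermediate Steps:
V(U) = 2*U
B = -7 (B = 8 + (-4 - 11) = 8 - 15 = -7)
Y(r, d) = d² + 88*r (Y(r, d) = (-7 + 95)*r + d*d = 88*r + d² = d² + 88*r)
V(-28) + Y(-100, -163) = 2*(-28) + ((-163)² + 88*(-100)) = -56 + (26569 - 8800) = -56 + 17769 = 17713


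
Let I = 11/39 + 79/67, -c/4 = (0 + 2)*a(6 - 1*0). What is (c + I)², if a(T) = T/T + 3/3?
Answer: 1443240100/6827769 ≈ 211.38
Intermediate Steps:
a(T) = 2 (a(T) = 1 + 3*(⅓) = 1 + 1 = 2)
c = -16 (c = -4*(0 + 2)*2 = -8*2 = -4*4 = -16)
I = 3818/2613 (I = 11*(1/39) + 79*(1/67) = 11/39 + 79/67 = 3818/2613 ≈ 1.4612)
(c + I)² = (-16 + 3818/2613)² = (-37990/2613)² = 1443240100/6827769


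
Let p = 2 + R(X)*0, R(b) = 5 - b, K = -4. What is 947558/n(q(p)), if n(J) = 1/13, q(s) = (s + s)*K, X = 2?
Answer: 12318254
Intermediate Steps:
p = 2 (p = 2 + (5 - 1*2)*0 = 2 + (5 - 2)*0 = 2 + 3*0 = 2 + 0 = 2)
q(s) = -8*s (q(s) = (s + s)*(-4) = (2*s)*(-4) = -8*s)
n(J) = 1/13
947558/n(q(p)) = 947558/(1/13) = 947558*13 = 12318254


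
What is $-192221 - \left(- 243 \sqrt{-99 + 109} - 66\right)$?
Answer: $-192155 + 243 \sqrt{10} \approx -1.9139 \cdot 10^{5}$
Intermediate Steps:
$-192221 - \left(- 243 \sqrt{-99 + 109} - 66\right) = -192221 - \left(- 243 \sqrt{10} - 66\right) = -192221 - \left(-66 - 243 \sqrt{10}\right) = -192221 + \left(66 + 243 \sqrt{10}\right) = -192155 + 243 \sqrt{10}$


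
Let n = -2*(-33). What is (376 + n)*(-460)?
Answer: -203320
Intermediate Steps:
n = 66
(376 + n)*(-460) = (376 + 66)*(-460) = 442*(-460) = -203320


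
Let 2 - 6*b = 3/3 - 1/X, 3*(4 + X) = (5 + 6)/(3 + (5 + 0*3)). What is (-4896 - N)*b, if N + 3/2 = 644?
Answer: -675697/1020 ≈ -662.45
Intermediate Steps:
N = 1285/2 (N = -3/2 + 644 = 1285/2 ≈ 642.50)
X = -85/24 (X = -4 + ((5 + 6)/(3 + (5 + 0*3)))/3 = -4 + (11/(3 + (5 + 0)))/3 = -4 + (11/(3 + 5))/3 = -4 + (11/8)/3 = -4 + (11*(1/8))/3 = -4 + (1/3)*(11/8) = -4 + 11/24 = -85/24 ≈ -3.5417)
b = 61/510 (b = 1/3 - (3/3 - 1/(-85/24))/6 = 1/3 - (3*(1/3) - 1*(-24/85))/6 = 1/3 - (1 + 24/85)/6 = 1/3 - 1/6*109/85 = 1/3 - 109/510 = 61/510 ≈ 0.11961)
(-4896 - N)*b = (-4896 - 1*1285/2)*(61/510) = (-4896 - 1285/2)*(61/510) = -11077/2*61/510 = -675697/1020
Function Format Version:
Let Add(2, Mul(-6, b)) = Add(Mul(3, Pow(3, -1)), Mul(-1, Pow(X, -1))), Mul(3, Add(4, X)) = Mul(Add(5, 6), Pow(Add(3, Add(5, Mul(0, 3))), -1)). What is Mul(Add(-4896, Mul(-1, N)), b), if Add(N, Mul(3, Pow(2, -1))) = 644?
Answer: Rational(-675697, 1020) ≈ -662.45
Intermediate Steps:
N = Rational(1285, 2) (N = Add(Rational(-3, 2), 644) = Rational(1285, 2) ≈ 642.50)
X = Rational(-85, 24) (X = Add(-4, Mul(Rational(1, 3), Mul(Add(5, 6), Pow(Add(3, Add(5, Mul(0, 3))), -1)))) = Add(-4, Mul(Rational(1, 3), Mul(11, Pow(Add(3, Add(5, 0)), -1)))) = Add(-4, Mul(Rational(1, 3), Mul(11, Pow(Add(3, 5), -1)))) = Add(-4, Mul(Rational(1, 3), Mul(11, Pow(8, -1)))) = Add(-4, Mul(Rational(1, 3), Mul(11, Rational(1, 8)))) = Add(-4, Mul(Rational(1, 3), Rational(11, 8))) = Add(-4, Rational(11, 24)) = Rational(-85, 24) ≈ -3.5417)
b = Rational(61, 510) (b = Add(Rational(1, 3), Mul(Rational(-1, 6), Add(Mul(3, Pow(3, -1)), Mul(-1, Pow(Rational(-85, 24), -1))))) = Add(Rational(1, 3), Mul(Rational(-1, 6), Add(Mul(3, Rational(1, 3)), Mul(-1, Rational(-24, 85))))) = Add(Rational(1, 3), Mul(Rational(-1, 6), Add(1, Rational(24, 85)))) = Add(Rational(1, 3), Mul(Rational(-1, 6), Rational(109, 85))) = Add(Rational(1, 3), Rational(-109, 510)) = Rational(61, 510) ≈ 0.11961)
Mul(Add(-4896, Mul(-1, N)), b) = Mul(Add(-4896, Mul(-1, Rational(1285, 2))), Rational(61, 510)) = Mul(Add(-4896, Rational(-1285, 2)), Rational(61, 510)) = Mul(Rational(-11077, 2), Rational(61, 510)) = Rational(-675697, 1020)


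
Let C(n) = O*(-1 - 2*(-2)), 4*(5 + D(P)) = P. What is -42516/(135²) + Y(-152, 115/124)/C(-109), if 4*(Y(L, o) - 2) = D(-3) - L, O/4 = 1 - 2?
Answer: -718811/129600 ≈ -5.5464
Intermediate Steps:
D(P) = -5 + P/4
O = -4 (O = 4*(1 - 2) = 4*(-1) = -4)
C(n) = -12 (C(n) = -4*(-1 - 2*(-2)) = -4*(-1 + 4) = -4*3 = -12)
Y(L, o) = 9/16 - L/4 (Y(L, o) = 2 + ((-5 + (¼)*(-3)) - L)/4 = 2 + ((-5 - ¾) - L)/4 = 2 + (-23/4 - L)/4 = 2 + (-23/16 - L/4) = 9/16 - L/4)
-42516/(135²) + Y(-152, 115/124)/C(-109) = -42516/(135²) + (9/16 - ¼*(-152))/(-12) = -42516/18225 + (9/16 + 38)*(-1/12) = -42516*1/18225 + (617/16)*(-1/12) = -4724/2025 - 617/192 = -718811/129600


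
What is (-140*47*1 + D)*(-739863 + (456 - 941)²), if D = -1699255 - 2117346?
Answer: 1929322413478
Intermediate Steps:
D = -3816601
(-140*47*1 + D)*(-739863 + (456 - 941)²) = (-140*47*1 - 3816601)*(-739863 + (456 - 941)²) = (-6580*1 - 3816601)*(-739863 + (-485)²) = (-6580 - 3816601)*(-739863 + 235225) = -3823181*(-504638) = 1929322413478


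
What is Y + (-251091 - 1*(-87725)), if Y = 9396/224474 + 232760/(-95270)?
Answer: -174686874382600/1069281899 ≈ -1.6337e+5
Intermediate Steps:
Y = -2567670566/1069281899 (Y = 9396*(1/224474) + 232760*(-1/95270) = 4698/112237 - 23276/9527 = -2567670566/1069281899 ≈ -2.4013)
Y + (-251091 - 1*(-87725)) = -2567670566/1069281899 + (-251091 - 1*(-87725)) = -2567670566/1069281899 + (-251091 + 87725) = -2567670566/1069281899 - 163366 = -174686874382600/1069281899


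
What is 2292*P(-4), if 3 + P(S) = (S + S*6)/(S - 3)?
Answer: 2292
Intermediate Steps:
P(S) = -3 + 7*S/(-3 + S) (P(S) = -3 + (S + S*6)/(S - 3) = -3 + (S + 6*S)/(-3 + S) = -3 + (7*S)/(-3 + S) = -3 + 7*S/(-3 + S))
2292*P(-4) = 2292*((9 + 4*(-4))/(-3 - 4)) = 2292*((9 - 16)/(-7)) = 2292*(-⅐*(-7)) = 2292*1 = 2292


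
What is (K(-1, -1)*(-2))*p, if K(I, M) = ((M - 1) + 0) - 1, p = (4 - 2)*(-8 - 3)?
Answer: -132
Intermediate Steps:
p = -22 (p = 2*(-11) = -22)
K(I, M) = -2 + M (K(I, M) = ((-1 + M) + 0) - 1 = (-1 + M) - 1 = -2 + M)
(K(-1, -1)*(-2))*p = ((-2 - 1)*(-2))*(-22) = -3*(-2)*(-22) = 6*(-22) = -132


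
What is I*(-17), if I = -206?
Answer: 3502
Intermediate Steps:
I*(-17) = -206*(-17) = 3502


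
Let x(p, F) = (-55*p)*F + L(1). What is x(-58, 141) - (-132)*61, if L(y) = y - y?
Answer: 457842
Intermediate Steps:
L(y) = 0
x(p, F) = -55*F*p (x(p, F) = (-55*p)*F + 0 = -55*F*p + 0 = -55*F*p)
x(-58, 141) - (-132)*61 = -55*141*(-58) - (-132)*61 = 449790 - 1*(-8052) = 449790 + 8052 = 457842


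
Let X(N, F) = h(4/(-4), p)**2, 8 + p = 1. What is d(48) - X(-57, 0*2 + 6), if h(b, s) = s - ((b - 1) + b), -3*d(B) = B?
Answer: -32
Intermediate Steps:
p = -7 (p = -8 + 1 = -7)
d(B) = -B/3
h(b, s) = 1 + s - 2*b (h(b, s) = s - ((-1 + b) + b) = s - (-1 + 2*b) = s + (1 - 2*b) = 1 + s - 2*b)
X(N, F) = 16 (X(N, F) = (1 - 7 - 8/(-4))**2 = (1 - 7 - 8*(-1)/4)**2 = (1 - 7 - 2*(-1))**2 = (1 - 7 + 2)**2 = (-4)**2 = 16)
d(48) - X(-57, 0*2 + 6) = -1/3*48 - 1*16 = -16 - 16 = -32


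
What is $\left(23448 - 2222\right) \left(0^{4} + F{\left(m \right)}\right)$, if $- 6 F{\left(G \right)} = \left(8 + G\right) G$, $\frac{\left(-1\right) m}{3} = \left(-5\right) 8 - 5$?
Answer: $-68294655$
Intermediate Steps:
$m = 135$ ($m = - 3 \left(\left(-5\right) 8 - 5\right) = - 3 \left(-40 - 5\right) = \left(-3\right) \left(-45\right) = 135$)
$F{\left(G \right)} = - \frac{G \left(8 + G\right)}{6}$ ($F{\left(G \right)} = - \frac{\left(8 + G\right) G}{6} = - \frac{G \left(8 + G\right)}{6}$)
$\left(23448 - 2222\right) \left(0^{4} + F{\left(m \right)}\right) = \left(23448 - 2222\right) \left(0^{4} - \frac{45 \left(8 + 135\right)}{2}\right) = 21226 \left(0 - \frac{45}{2} \cdot 143\right) = 21226 \left(0 - \frac{6435}{2}\right) = 21226 \left(- \frac{6435}{2}\right) = -68294655$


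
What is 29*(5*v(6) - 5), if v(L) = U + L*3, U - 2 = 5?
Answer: 3480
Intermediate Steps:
U = 7 (U = 2 + 5 = 7)
v(L) = 7 + 3*L (v(L) = 7 + L*3 = 7 + 3*L)
29*(5*v(6) - 5) = 29*(5*(7 + 3*6) - 5) = 29*(5*(7 + 18) - 5) = 29*(5*25 - 5) = 29*(125 - 5) = 29*120 = 3480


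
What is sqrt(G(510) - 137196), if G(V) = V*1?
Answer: I*sqrt(136686) ≈ 369.71*I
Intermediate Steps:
G(V) = V
sqrt(G(510) - 137196) = sqrt(510 - 137196) = sqrt(-136686) = I*sqrt(136686)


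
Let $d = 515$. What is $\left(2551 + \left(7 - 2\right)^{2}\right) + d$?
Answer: $3091$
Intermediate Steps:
$\left(2551 + \left(7 - 2\right)^{2}\right) + d = \left(2551 + \left(7 - 2\right)^{2}\right) + 515 = \left(2551 + 5^{2}\right) + 515 = \left(2551 + 25\right) + 515 = 2576 + 515 = 3091$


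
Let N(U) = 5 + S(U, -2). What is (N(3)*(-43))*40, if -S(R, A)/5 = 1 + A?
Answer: -17200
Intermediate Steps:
S(R, A) = -5 - 5*A (S(R, A) = -5*(1 + A) = -5 - 5*A)
N(U) = 10 (N(U) = 5 + (-5 - 5*(-2)) = 5 + (-5 + 10) = 5 + 5 = 10)
(N(3)*(-43))*40 = (10*(-43))*40 = -430*40 = -17200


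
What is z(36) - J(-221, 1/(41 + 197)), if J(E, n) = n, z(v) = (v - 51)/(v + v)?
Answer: -607/2856 ≈ -0.21253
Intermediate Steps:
z(v) = (-51 + v)/(2*v) (z(v) = (-51 + v)/((2*v)) = (-51 + v)*(1/(2*v)) = (-51 + v)/(2*v))
z(36) - J(-221, 1/(41 + 197)) = (½)*(-51 + 36)/36 - 1/(41 + 197) = (½)*(1/36)*(-15) - 1/238 = -5/24 - 1*1/238 = -5/24 - 1/238 = -607/2856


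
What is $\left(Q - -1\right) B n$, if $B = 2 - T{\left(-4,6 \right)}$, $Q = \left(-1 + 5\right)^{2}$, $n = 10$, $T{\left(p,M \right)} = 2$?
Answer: $0$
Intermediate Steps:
$Q = 16$ ($Q = 4^{2} = 16$)
$B = 0$ ($B = 2 - 2 = 0$)
$\left(Q - -1\right) B n = \left(16 - -1\right) 0 \cdot 10 = \left(16 + 1\right) 0 \cdot 10 = 17 \cdot 0 \cdot 10 = 0 \cdot 10 = 0$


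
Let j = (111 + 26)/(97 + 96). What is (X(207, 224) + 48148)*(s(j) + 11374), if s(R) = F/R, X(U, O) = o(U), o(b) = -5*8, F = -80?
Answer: 74220926184/137 ≈ 5.4176e+8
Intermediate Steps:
o(b) = -40
X(U, O) = -40
j = 137/193 ≈ 0.70984
s(R) = -80/R
(X(207, 224) + 48148)*(s(j) + 11374) = (-40 + 48148)*(-80/137/193 + 11374) = 48108*(-80*193/137 + 11374) = 48108*(-15440/137 + 11374) = 48108*(1542798/137) = 74220926184/137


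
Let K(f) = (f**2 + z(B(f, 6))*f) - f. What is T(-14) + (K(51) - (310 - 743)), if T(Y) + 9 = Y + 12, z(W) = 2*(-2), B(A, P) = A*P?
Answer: 2768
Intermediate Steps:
z(W) = -4
T(Y) = 3 + Y (T(Y) = -9 + (Y + 12) = -9 + (12 + Y) = 3 + Y)
K(f) = f**2 - 5*f (K(f) = (f**2 - 4*f) - f = f**2 - 5*f)
T(-14) + (K(51) - (310 - 743)) = (3 - 14) + (51*(-5 + 51) - (310 - 743)) = -11 + (51*46 - 1*(-433)) = -11 + (2346 + 433) = -11 + 2779 = 2768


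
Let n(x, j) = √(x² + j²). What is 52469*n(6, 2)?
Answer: 104938*√10 ≈ 3.3184e+5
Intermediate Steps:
n(x, j) = √(j² + x²)
52469*n(6, 2) = 52469*√(2² + 6²) = 52469*√(4 + 36) = 52469*√40 = 52469*(2*√10) = 104938*√10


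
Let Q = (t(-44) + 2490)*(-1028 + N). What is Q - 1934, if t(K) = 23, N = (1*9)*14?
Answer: -2268660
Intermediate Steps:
N = 126 (N = 9*14 = 126)
Q = -2266726 (Q = (23 + 2490)*(-1028 + 126) = 2513*(-902) = -2266726)
Q - 1934 = -2266726 - 1934 = -2268660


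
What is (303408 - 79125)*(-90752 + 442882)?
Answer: 78976772790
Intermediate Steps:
(303408 - 79125)*(-90752 + 442882) = 224283*352130 = 78976772790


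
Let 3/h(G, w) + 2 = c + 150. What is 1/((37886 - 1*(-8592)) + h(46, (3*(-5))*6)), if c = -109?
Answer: 13/604215 ≈ 2.1516e-5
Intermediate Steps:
h(G, w) = 1/13 (h(G, w) = 3/(-2 + (-109 + 150)) = 3/(-2 + 41) = 3/39 = 3*(1/39) = 1/13)
1/((37886 - 1*(-8592)) + h(46, (3*(-5))*6)) = 1/((37886 - 1*(-8592)) + 1/13) = 1/((37886 + 8592) + 1/13) = 1/(46478 + 1/13) = 1/(604215/13) = 13/604215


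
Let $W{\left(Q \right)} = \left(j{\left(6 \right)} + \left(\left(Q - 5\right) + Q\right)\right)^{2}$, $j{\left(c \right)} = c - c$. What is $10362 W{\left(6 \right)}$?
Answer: $507738$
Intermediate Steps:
$j{\left(c \right)} = 0$
$W{\left(Q \right)} = \left(-5 + 2 Q\right)^{2}$ ($W{\left(Q \right)} = \left(0 + \left(\left(Q - 5\right) + Q\right)\right)^{2} = \left(0 + \left(\left(-5 + Q\right) + Q\right)\right)^{2} = \left(0 + \left(-5 + 2 Q\right)\right)^{2} = \left(-5 + 2 Q\right)^{2}$)
$10362 W{\left(6 \right)} = 10362 \left(-5 + 2 \cdot 6\right)^{2} = 10362 \left(-5 + 12\right)^{2} = 10362 \cdot 7^{2} = 10362 \cdot 49 = 507738$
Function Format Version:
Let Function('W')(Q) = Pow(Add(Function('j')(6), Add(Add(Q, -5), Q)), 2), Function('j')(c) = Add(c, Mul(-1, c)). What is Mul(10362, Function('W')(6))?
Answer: 507738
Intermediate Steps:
Function('j')(c) = 0
Function('W')(Q) = Pow(Add(-5, Mul(2, Q)), 2) (Function('W')(Q) = Pow(Add(0, Add(Add(Q, -5), Q)), 2) = Pow(Add(0, Add(Add(-5, Q), Q)), 2) = Pow(Add(0, Add(-5, Mul(2, Q))), 2) = Pow(Add(-5, Mul(2, Q)), 2))
Mul(10362, Function('W')(6)) = Mul(10362, Pow(Add(-5, Mul(2, 6)), 2)) = Mul(10362, Pow(Add(-5, 12), 2)) = Mul(10362, Pow(7, 2)) = Mul(10362, 49) = 507738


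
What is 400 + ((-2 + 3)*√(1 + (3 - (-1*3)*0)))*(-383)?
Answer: -366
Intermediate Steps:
400 + ((-2 + 3)*√(1 + (3 - (-1*3)*0)))*(-383) = 400 + (1*√(1 + (3 - (-3)*0)))*(-383) = 400 + (1*√(1 + (3 - 1*0)))*(-383) = 400 + (1*√(1 + (3 + 0)))*(-383) = 400 + (1*√(1 + 3))*(-383) = 400 + (1*√4)*(-383) = 400 + (1*2)*(-383) = 400 + 2*(-383) = 400 - 766 = -366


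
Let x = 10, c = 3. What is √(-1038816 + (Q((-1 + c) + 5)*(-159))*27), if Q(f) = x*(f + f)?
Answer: 6*I*√45551 ≈ 1280.6*I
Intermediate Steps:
Q(f) = 20*f (Q(f) = 10*(f + f) = 10*(2*f) = 20*f)
√(-1038816 + (Q((-1 + c) + 5)*(-159))*27) = √(-1038816 + ((20*((-1 + 3) + 5))*(-159))*27) = √(-1038816 + ((20*(2 + 5))*(-159))*27) = √(-1038816 + ((20*7)*(-159))*27) = √(-1038816 + (140*(-159))*27) = √(-1038816 - 22260*27) = √(-1038816 - 601020) = √(-1639836) = 6*I*√45551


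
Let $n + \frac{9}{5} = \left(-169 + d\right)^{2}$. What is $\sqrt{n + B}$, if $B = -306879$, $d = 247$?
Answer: $\frac{4 i \sqrt{469995}}{5} \approx 548.45 i$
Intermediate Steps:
$n = \frac{30411}{5}$ ($n = - \frac{9}{5} + \left(-169 + 247\right)^{2} = - \frac{9}{5} + 78^{2} = - \frac{9}{5} + 6084 = \frac{30411}{5} \approx 6082.2$)
$\sqrt{n + B} = \sqrt{\frac{30411}{5} - 306879} = \sqrt{- \frac{1503984}{5}} = \frac{4 i \sqrt{469995}}{5}$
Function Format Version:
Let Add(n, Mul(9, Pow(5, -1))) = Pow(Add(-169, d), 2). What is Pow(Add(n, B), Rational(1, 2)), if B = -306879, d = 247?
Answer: Mul(Rational(4, 5), I, Pow(469995, Rational(1, 2))) ≈ Mul(548.45, I)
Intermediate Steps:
n = Rational(30411, 5) (n = Add(Rational(-9, 5), Pow(Add(-169, 247), 2)) = Add(Rational(-9, 5), Pow(78, 2)) = Add(Rational(-9, 5), 6084) = Rational(30411, 5) ≈ 6082.2)
Pow(Add(n, B), Rational(1, 2)) = Pow(Add(Rational(30411, 5), -306879), Rational(1, 2)) = Pow(Rational(-1503984, 5), Rational(1, 2)) = Mul(Rational(4, 5), I, Pow(469995, Rational(1, 2)))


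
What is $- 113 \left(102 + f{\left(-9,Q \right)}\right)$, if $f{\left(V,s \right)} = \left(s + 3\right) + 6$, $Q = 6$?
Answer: $-13221$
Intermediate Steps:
$f{\left(V,s \right)} = 9 + s$ ($f{\left(V,s \right)} = \left(3 + s\right) + 6 = 9 + s$)
$- 113 \left(102 + f{\left(-9,Q \right)}\right) = - 113 \left(102 + \left(9 + 6\right)\right) = - 113 \left(102 + 15\right) = \left(-113\right) 117 = -13221$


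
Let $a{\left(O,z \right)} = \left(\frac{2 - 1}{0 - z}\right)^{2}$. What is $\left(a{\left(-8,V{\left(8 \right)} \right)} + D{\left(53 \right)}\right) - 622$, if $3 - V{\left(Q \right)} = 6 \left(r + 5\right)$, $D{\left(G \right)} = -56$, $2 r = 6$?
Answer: $- \frac{1372949}{2025} \approx -678.0$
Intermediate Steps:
$r = 3$ ($r = \frac{1}{2} \cdot 6 = 3$)
$V{\left(Q \right)} = -45$ ($V{\left(Q \right)} = 3 - 6 \left(3 + 5\right) = 3 - 6 \cdot 8 = 3 - 48 = -45$)
$a{\left(O,z \right)} = \frac{1}{z^{2}}$ ($a{\left(O,z \right)} = \left(1 \frac{1}{\left(-1\right) z}\right)^{2} = \left(1 \left(- \frac{1}{z}\right)\right)^{2} = \left(- \frac{1}{z}\right)^{2} = \frac{1}{z^{2}}$)
$\left(a{\left(-8,V{\left(8 \right)} \right)} + D{\left(53 \right)}\right) - 622 = \left(\frac{1}{2025} - 56\right) - 622 = - \frac{113399}{2025} - 622 = - \frac{1372949}{2025}$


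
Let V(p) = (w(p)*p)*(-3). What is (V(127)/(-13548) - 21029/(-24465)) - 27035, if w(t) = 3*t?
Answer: -2985654562981/110483940 ≈ -27023.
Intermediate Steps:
V(p) = -9*p**2 (V(p) = ((3*p)*p)*(-3) = (3*p**2)*(-3) = -9*p**2)
(V(127)/(-13548) - 21029/(-24465)) - 27035 = (-9*127**2/(-13548) - 21029/(-24465)) - 27035 = (-9*16129*(-1/13548) - 21029*(-1/24465)) - 27035 = (-145161*(-1/13548) + 21029/24465) - 27035 = (48387/4516 + 21029/24465) - 27035 = 1278754919/110483940 - 27035 = -2985654562981/110483940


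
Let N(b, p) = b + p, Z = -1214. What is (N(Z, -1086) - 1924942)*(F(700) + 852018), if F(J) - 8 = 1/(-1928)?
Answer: -1582946120805867/964 ≈ -1.6421e+12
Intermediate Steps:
F(J) = 15423/1928 (F(J) = 8 + 1/(-1928) = 8 - 1/1928 = 15423/1928)
(N(Z, -1086) - 1924942)*(F(700) + 852018) = ((-1214 - 1086) - 1924942)*(15423/1928 + 852018) = (-2300 - 1924942)*(1642706127/1928) = -1927242*1642706127/1928 = -1582946120805867/964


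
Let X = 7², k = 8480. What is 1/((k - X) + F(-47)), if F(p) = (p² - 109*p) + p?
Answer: 1/15716 ≈ 6.3629e-5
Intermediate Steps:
F(p) = p² - 108*p
X = 49
1/((k - X) + F(-47)) = 1/((8480 - 1*49) - 47*(-108 - 47)) = 1/((8480 - 49) - 47*(-155)) = 1/(8431 + 7285) = 1/15716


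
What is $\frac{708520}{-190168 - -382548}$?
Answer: $\frac{35426}{9619} \approx 3.6829$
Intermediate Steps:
$\frac{708520}{-190168 - -382548} = \frac{708520}{-190168 + 382548} = \frac{708520}{192380} = 708520 \cdot \frac{1}{192380} = \frac{35426}{9619}$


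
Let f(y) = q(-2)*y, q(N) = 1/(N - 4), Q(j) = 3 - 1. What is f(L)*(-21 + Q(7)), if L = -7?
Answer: -133/6 ≈ -22.167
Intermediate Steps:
Q(j) = 2
q(N) = 1/(-4 + N)
f(y) = -y/6 (f(y) = y/(-4 - 2) = y/(-6) = -y/6)
f(L)*(-21 + Q(7)) = (-⅙*(-7))*(-21 + 2) = (7/6)*(-19) = -133/6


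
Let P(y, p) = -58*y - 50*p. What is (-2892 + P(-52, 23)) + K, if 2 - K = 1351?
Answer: -2375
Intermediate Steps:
K = -1349 (K = 2 - 1*1351 = 2 - 1351 = -1349)
(-2892 + P(-52, 23)) + K = (-2892 + (-58*(-52) - 50*23)) - 1349 = (-2892 + (3016 - 1150)) - 1349 = (-2892 + 1866) - 1349 = -1026 - 1349 = -2375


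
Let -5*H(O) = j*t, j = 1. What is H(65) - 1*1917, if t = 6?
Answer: -9591/5 ≈ -1918.2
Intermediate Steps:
H(O) = -6/5
H(65) - 1*1917 = -6/5 - 1*1917 = -6/5 - 1917 = -9591/5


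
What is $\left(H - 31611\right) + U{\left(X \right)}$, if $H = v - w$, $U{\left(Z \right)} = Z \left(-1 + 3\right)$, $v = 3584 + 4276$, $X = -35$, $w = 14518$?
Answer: $-38339$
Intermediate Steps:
$v = 7860$
$U{\left(Z \right)} = 2 Z$ ($U{\left(Z \right)} = Z 2 = 2 Z$)
$H = -6658$ ($H = 7860 - 14518 = -6658$)
$\left(H - 31611\right) + U{\left(X \right)} = \left(-6658 - 31611\right) + 2 \left(-35\right) = -38269 - 70 = -38339$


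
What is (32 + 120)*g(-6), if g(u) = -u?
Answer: 912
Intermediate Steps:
(32 + 120)*g(-6) = (32 + 120)*(-1*(-6)) = 152*6 = 912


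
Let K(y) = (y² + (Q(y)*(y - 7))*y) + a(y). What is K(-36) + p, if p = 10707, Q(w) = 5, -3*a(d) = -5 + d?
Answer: 59270/3 ≈ 19757.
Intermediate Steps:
a(d) = 5/3 - d/3 (a(d) = -(-5 + d)/3 = 5/3 - d/3)
K(y) = 5/3 + y² - y/3 + y*(-35 + 5*y) (K(y) = (y² + (5*(y - 7))*y) + (5/3 - y/3) = (y² + (5*(-7 + y))*y) + (5/3 - y/3) = (y² + (-35 + 5*y)*y) + (5/3 - y/3) = (y² + y*(-35 + 5*y)) + (5/3 - y/3) = 5/3 + y² - y/3 + y*(-35 + 5*y))
K(-36) + p = (5/3 + 6*(-36)² - 106/3*(-36)) + 10707 = (5/3 + 6*1296 + 1272) + 10707 = (5/3 + 7776 + 1272) + 10707 = 27149/3 + 10707 = 59270/3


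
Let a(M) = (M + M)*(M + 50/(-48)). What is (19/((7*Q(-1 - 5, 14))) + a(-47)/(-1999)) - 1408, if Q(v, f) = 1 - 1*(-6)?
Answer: -1657179683/1175412 ≈ -1409.9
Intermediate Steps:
Q(v, f) = 7 (Q(v, f) = 1 + 6 = 7)
a(M) = 2*M*(-25/24 + M) (a(M) = (2*M)*(M + 50*(-1/48)) = (2*M)*(M - 25/24) = (2*M)*(-25/24 + M) = 2*M*(-25/24 + M))
(19/((7*Q(-1 - 5, 14))) + a(-47)/(-1999)) - 1408 = (19/((7*7)) + ((1/12)*(-47)*(-25 + 24*(-47)))/(-1999)) - 1408 = (19/49 + ((1/12)*(-47)*(-25 - 1128))*(-1/1999)) - 1408 = (19*(1/49) + ((1/12)*(-47)*(-1153))*(-1/1999)) - 1408 = (19/49 + (54191/12)*(-1/1999)) - 1408 = (19/49 - 54191/23988) - 1408 = -2199587/1175412 - 1408 = -1657179683/1175412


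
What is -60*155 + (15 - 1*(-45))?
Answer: -9240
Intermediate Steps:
-60*155 + (15 - 1*(-45)) = -9300 + (15 + 45) = -9300 + 60 = -9240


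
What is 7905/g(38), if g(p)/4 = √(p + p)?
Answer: 7905*√19/152 ≈ 226.69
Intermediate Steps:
g(p) = 4*√2*√p (g(p) = 4*√(p + p) = 4*√(2*p) = 4*(√2*√p) = 4*√2*√p)
7905/g(38) = 7905/((4*√2*√38)) = 7905/((8*√19)) = 7905*(√19/152) = 7905*√19/152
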